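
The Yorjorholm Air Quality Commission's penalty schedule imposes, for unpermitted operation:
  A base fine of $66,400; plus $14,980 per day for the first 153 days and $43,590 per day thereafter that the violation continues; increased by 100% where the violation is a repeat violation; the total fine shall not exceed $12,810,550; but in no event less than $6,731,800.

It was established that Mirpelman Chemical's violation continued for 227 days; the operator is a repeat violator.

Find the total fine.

First 153 days: 153 × $14,980 = $2,291,940
Remaining days: (227 − 153) × $43,590 = $3,225,660
Per-day component: $2,291,940 + $3,225,660 = $5,517,600
Base plus per-day: $66,400 + $5,517,600 = $5,584,000
Enhancement: 100% of $5,584,000 = $5,584,000
Enhanced fine: $5,584,000 + $5,584,000 = $11,168,000
Cap at $12,810,550: $11,168,000 is within the cap, no reduction.
Minimum $6,731,800: $11,168,000 meets the minimum, no increase.

$11,168,000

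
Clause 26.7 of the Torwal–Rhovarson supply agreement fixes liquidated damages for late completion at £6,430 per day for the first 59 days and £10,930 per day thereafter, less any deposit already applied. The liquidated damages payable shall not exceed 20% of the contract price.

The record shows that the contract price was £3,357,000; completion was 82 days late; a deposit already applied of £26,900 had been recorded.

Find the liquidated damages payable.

First 59 days: 59 × £6,430 = £379,370
Remaining days: (82 − 59) × £10,930 = £251,390
Accrued per-day damages: £379,370 + £251,390 = £630,760
Less deposit already applied: £630,760 − £26,900 = £603,860
Cap: 20% of £3,357,000 = £671,400
Cap at £671,400: £603,860 is within the cap, no reduction.

£603,860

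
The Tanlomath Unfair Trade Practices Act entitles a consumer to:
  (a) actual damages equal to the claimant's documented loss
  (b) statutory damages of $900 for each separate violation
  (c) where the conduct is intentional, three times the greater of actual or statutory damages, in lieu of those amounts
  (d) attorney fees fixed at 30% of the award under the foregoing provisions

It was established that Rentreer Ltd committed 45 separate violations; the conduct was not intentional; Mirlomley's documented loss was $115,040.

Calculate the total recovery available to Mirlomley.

Statutory damages: 45 × $900 = $40,500
Conduct not intentional: the in-lieu enhancement does not apply.
Actual plus statutory damages: $115,040 + $40,500 = $155,540
Attorney fees: 30% of $155,540 = $46,662
Total recovery: $155,540 + $46,662 = $202,202

Total recovery: $202,202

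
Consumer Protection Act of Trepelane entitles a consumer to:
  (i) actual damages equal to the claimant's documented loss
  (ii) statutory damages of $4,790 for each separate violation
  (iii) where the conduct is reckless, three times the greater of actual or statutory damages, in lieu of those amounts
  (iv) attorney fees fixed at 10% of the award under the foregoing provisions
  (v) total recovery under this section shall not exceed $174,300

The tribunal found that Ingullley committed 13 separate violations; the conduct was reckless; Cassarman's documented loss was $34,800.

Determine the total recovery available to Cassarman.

Statutory damages: 13 × $4,790 = $62,270
Greater of actual damages ($34,800) or statutory damages ($62,270): $62,270
Trebled: 3 × $62,270 = $186,810
Attorney fees: 10% of $186,810 = $18,681
Total before cap: $186,810 + $18,681 = $205,491
Cap at $174,300: $205,491 exceeds the cap → $174,300

$174,300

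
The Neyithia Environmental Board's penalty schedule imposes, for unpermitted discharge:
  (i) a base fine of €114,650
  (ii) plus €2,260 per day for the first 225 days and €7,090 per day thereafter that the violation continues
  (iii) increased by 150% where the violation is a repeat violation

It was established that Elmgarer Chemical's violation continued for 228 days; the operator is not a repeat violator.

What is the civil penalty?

€644,420

First 225 days: 225 × €2,260 = €508,500
Remaining days: (228 − 225) × €7,090 = €21,270
Per-day component: €508,500 + €21,270 = €529,770
Base plus per-day: €114,650 + €529,770 = €644,420
The operator is not a repeat violator: no 150% increase.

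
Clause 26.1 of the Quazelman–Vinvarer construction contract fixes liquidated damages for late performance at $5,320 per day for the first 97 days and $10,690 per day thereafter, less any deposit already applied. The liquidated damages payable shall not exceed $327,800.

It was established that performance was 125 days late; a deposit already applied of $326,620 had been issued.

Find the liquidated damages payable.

$327,800

First 97 days: 97 × $5,320 = $516,040
Remaining days: (125 − 97) × $10,690 = $299,320
Accrued per-day damages: $516,040 + $299,320 = $815,360
Less deposit already applied: $815,360 − $326,620 = $488,740
Cap at $327,800: $488,740 exceeds the cap → $327,800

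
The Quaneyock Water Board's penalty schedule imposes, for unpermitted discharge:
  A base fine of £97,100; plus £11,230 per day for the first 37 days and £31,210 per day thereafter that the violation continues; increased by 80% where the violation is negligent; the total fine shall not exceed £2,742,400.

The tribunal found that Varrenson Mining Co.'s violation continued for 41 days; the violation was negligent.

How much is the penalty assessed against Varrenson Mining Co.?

Civil penalty: £1,147,410

First 37 days: 37 × £11,230 = £415,510
Remaining days: (41 − 37) × £31,210 = £124,840
Per-day component: £415,510 + £124,840 = £540,350
Base plus per-day: £97,100 + £540,350 = £637,450
Enhancement: 80% of £637,450 = £509,960
Enhanced fine: £637,450 + £509,960 = £1,147,410
Cap at £2,742,400: £1,147,410 is within the cap, no reduction.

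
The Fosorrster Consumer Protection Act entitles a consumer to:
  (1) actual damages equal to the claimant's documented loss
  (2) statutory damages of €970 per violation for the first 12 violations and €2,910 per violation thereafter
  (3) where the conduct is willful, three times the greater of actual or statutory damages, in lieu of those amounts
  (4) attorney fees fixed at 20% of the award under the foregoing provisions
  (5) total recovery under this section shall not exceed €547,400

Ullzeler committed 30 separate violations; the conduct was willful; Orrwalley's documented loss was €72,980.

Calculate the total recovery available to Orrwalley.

First 12 violations: 12 × €970 = €11,640
Remaining violations: (30 − 12) × €2,910 = €52,380
Statutory damages: €11,640 + €52,380 = €64,020
Greater of actual damages (€72,980) or statutory damages (€64,020): €72,980
Trebled: 3 × €72,980 = €218,940
Attorney fees: 20% of €218,940 = €43,788
Total before cap: €218,940 + €43,788 = €262,728
Cap at €547,400: €262,728 is within the cap, no reduction.

Total recovery: €262,728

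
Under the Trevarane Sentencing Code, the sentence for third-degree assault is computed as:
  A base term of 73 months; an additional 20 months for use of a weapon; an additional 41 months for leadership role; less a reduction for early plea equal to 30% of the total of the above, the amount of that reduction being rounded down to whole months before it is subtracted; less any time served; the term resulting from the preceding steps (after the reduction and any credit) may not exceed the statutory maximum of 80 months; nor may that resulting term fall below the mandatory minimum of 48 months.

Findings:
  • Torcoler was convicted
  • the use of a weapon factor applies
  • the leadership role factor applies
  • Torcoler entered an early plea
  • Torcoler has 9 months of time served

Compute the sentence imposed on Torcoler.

Sentence: 80 months

Use of a weapon enhancement: +20 months
Leadership role enhancement: +41 months
Adjusted term: 73 months + 20 months + 41 months = 134 months
Early plea reduction: 30% of 134 months = 40 months (rounded down)
After reduction: 134 − 40 = 94 months
Less time served: 94 months − 9 months = 85 months
Cap at 80 months: 85 months exceeds the cap → 80 months
Minimum 48 months: 80 months meets the minimum, no increase.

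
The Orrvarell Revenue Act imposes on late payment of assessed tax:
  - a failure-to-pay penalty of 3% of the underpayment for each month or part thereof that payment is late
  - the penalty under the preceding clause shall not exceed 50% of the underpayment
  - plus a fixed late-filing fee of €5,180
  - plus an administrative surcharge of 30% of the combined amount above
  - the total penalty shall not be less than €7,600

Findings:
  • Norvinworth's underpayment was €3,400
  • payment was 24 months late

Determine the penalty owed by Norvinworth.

Accrued rate: 3% × 24 = 72%, capped at 50% → 50%
Failure-to-pay penalty: 50% of €3,400 = €1,700
Penalty before surcharge: €1,700 + €5,180 = €6,880
Administrative surcharge: 30% of €6,880 = €2,064
Total penalty: €6,880 + €2,064 = €8,944
Minimum €7,600: €8,944 meets the minimum, no increase.

€8,944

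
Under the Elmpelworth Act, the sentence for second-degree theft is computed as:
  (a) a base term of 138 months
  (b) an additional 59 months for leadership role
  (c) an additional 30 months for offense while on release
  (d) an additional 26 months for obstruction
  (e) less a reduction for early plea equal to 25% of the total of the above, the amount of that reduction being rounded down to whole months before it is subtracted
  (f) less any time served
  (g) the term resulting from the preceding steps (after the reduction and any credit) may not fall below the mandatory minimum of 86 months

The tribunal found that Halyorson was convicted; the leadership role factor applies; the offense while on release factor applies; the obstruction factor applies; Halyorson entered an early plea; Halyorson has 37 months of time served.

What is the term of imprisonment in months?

153 months

Leadership role enhancement: +59 months
Offense while on release enhancement: +30 months
Obstruction enhancement: +26 months
Adjusted term: 138 months + 59 months + 30 months + 26 months = 253 months
Early plea reduction: 25% of 253 months = 63 months (rounded down)
After reduction: 253 − 63 = 190 months
Less time served: 190 months − 37 months = 153 months
Minimum 86 months: 153 months meets the minimum, no increase.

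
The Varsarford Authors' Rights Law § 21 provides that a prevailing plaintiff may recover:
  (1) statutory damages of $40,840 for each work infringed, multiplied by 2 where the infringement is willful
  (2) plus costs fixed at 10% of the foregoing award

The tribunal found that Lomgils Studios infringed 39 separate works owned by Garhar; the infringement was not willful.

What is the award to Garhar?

Award: $1,752,036

Statutory damages: 39 × $40,840 = $1,592,760
Infringement not willful: no ×2 enhancement.
Costs: 10% of $1,592,760 = $159,276
Award plus costs: $1,592,760 + $159,276 = $1,752,036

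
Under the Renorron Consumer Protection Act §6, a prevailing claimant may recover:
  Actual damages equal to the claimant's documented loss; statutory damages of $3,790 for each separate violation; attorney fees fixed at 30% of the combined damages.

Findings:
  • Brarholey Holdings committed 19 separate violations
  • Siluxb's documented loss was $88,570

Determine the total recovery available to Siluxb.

Statutory damages: 19 × $3,790 = $72,010
Combined damages: $88,570 + $72,010 = $160,580
Attorney fees: 30% of $160,580 = $48,174
Total recovery: $160,580 + $48,174 = $208,754

$208,754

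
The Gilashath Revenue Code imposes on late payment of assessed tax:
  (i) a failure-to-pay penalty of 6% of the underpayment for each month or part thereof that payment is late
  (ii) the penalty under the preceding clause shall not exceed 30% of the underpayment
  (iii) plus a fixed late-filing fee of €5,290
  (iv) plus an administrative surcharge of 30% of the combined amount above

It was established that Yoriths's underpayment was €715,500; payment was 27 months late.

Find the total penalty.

€285,922

Accrued rate: 6% × 27 = 162%, capped at 30% → 30%
Failure-to-pay penalty: 30% of €715,500 = €214,650
Penalty before surcharge: €214,650 + €5,290 = €219,940
Administrative surcharge: 30% of €219,940 = €65,982
Total penalty: €219,940 + €65,982 = €285,922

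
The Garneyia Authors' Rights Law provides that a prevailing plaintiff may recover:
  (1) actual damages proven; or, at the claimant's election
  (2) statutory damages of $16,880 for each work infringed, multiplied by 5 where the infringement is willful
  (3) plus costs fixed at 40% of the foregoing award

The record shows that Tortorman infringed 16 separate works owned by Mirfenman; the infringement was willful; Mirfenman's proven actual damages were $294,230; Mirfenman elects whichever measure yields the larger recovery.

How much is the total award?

Statutory damages: 16 × $16,880 = $270,080
Multiplied by 5: 5 × $270,080 = $1,350,400
Greater of actual damages ($294,230) or enhanced statutory damages ($1,350,400): $1,350,400
Costs: 40% of $1,350,400 = $540,160
Award plus costs: $1,350,400 + $540,160 = $1,890,560

Award: $1,890,560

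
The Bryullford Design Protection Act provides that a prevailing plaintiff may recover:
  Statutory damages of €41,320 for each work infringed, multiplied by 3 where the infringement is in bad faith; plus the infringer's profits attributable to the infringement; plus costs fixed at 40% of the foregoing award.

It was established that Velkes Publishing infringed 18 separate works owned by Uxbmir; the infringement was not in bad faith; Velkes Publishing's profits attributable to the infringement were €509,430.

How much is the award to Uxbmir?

€1,754,466

Statutory damages: 18 × €41,320 = €743,760
Infringement not in bad faith: no ×3 enhancement.
Combined award: €743,760 + €509,430 = €1,253,190
Costs: 40% of €1,253,190 = €501,276
Award plus costs: €1,253,190 + €501,276 = €1,754,466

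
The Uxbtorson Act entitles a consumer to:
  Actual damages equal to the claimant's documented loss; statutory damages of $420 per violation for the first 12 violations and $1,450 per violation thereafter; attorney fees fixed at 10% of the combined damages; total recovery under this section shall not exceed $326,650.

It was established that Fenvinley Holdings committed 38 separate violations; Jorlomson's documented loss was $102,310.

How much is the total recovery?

First 12 violations: 12 × $420 = $5,040
Remaining violations: (38 − 12) × $1,450 = $37,700
Statutory damages: $5,040 + $37,700 = $42,740
Combined damages: $102,310 + $42,740 = $145,050
Attorney fees: 10% of $145,050 = $14,505
Total before cap: $145,050 + $14,505 = $159,555
Cap at $326,650: $159,555 is within the cap, no reduction.

$159,555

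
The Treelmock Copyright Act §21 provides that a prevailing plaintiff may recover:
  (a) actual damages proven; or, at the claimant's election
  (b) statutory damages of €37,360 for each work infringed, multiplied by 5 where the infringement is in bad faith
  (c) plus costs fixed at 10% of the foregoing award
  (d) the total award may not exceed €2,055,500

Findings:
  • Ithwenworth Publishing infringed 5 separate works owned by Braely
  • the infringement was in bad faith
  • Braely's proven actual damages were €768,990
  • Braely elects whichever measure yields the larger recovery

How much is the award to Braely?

Statutory damages: 5 × €37,360 = €186,800
Multiplied by 5: 5 × €186,800 = €934,000
Greater of actual damages (€768,990) or enhanced statutory damages (€934,000): €934,000
Costs: 10% of €934,000 = €93,400
Award plus costs: €934,000 + €93,400 = €1,027,400
Cap at €2,055,500: €1,027,400 is within the cap, no reduction.

€1,027,400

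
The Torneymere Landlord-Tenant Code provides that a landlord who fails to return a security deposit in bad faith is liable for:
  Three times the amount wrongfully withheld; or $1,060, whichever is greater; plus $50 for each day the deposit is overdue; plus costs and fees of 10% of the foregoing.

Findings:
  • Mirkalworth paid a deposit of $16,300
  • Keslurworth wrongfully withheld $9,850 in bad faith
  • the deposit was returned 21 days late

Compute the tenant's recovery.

Trebled: 3 × $9,850 = $29,550
Minimum $1,060: $29,550 meets the minimum, no increase.
Late-return penalty: 21 × $50 = $1,050
Damages plus late penalty: $29,550 + $1,050 = $30,600
Costs and fees: 10% of $30,600 = $3,060
Total recovery: $30,600 + $3,060 = $33,660

$33,660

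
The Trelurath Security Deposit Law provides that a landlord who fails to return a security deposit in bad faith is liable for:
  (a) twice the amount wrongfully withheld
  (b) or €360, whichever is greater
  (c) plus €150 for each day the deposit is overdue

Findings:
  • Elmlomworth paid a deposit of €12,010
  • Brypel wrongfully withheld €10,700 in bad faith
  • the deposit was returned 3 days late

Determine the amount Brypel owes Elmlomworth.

€21,850

Doubled: 2 × €10,700 = €21,400
Minimum €360: €21,400 meets the minimum, no increase.
Late-return penalty: 3 × €150 = €450
Damages plus late penalty: €21,400 + €450 = €21,850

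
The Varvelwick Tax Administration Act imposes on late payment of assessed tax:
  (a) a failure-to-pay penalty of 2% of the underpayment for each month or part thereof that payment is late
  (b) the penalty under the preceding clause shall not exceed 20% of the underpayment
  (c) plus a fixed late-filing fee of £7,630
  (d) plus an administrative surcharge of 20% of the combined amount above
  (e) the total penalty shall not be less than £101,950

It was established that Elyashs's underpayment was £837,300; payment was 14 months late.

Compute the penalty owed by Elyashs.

£210,108

Accrued rate: 2% × 14 = 28%, capped at 20% → 20%
Failure-to-pay penalty: 20% of £837,300 = £167,460
Penalty before surcharge: £167,460 + £7,630 = £175,090
Administrative surcharge: 20% of £175,090 = £35,018
Total penalty: £175,090 + £35,018 = £210,108
Minimum £101,950: £210,108 meets the minimum, no increase.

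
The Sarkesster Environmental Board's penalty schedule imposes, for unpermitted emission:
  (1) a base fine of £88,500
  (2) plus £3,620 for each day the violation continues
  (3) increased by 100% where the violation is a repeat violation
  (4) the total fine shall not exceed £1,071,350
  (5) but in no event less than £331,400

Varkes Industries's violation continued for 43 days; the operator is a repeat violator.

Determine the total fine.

Per-day component: 43 × £3,620 = £155,660
Base plus per-day: £88,500 + £155,660 = £244,160
Enhancement: 100% of £244,160 = £244,160
Enhanced fine: £244,160 + £244,160 = £488,320
Cap at £1,071,350: £488,320 is within the cap, no reduction.
Minimum £331,400: £488,320 meets the minimum, no increase.

£488,320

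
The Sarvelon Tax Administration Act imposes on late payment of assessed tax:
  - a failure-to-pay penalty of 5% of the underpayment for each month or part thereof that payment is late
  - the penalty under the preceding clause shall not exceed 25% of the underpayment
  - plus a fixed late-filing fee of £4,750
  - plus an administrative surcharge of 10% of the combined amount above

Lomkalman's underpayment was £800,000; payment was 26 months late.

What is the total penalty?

Accrued rate: 5% × 26 = 130%, capped at 25% → 25%
Failure-to-pay penalty: 25% of £800,000 = £200,000
Penalty before surcharge: £200,000 + £4,750 = £204,750
Administrative surcharge: 10% of £204,750 = £20,475
Total penalty: £204,750 + £20,475 = £225,225

Penalty: £225,225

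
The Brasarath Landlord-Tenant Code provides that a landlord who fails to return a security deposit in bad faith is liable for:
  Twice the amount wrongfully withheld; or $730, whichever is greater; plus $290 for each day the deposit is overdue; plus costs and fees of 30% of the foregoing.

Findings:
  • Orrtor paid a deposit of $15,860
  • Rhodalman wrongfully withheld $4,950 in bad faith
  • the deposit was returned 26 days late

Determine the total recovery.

$22,672

Doubled: 2 × $4,950 = $9,900
Minimum $730: $9,900 meets the minimum, no increase.
Late-return penalty: 26 × $290 = $7,540
Damages plus late penalty: $9,900 + $7,540 = $17,440
Costs and fees: 30% of $17,440 = $5,232
Total recovery: $17,440 + $5,232 = $22,672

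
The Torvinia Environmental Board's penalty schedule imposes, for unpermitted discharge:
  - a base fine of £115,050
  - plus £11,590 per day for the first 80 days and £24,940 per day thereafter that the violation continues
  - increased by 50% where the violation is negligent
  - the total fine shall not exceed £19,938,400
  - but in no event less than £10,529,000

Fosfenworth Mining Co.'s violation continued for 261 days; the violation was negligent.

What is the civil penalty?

First 80 days: 80 × £11,590 = £927,200
Remaining days: (261 − 80) × £24,940 = £4,514,140
Per-day component: £927,200 + £4,514,140 = £5,441,340
Base plus per-day: £115,050 + £5,441,340 = £5,556,390
Enhancement: 50% of £5,556,390 = £2,778,195
Enhanced fine: £5,556,390 + £2,778,195 = £8,334,585
Cap at £19,938,400: £8,334,585 is within the cap, no reduction.
Minimum £10,529,000: £8,334,585 is below the minimum → £10,529,000

£10,529,000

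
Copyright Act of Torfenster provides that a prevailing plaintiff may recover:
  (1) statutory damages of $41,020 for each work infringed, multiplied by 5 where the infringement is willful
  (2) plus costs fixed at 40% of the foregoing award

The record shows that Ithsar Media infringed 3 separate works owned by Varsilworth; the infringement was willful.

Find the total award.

Statutory damages: 3 × $41,020 = $123,060
Multiplied by 5: 5 × $123,060 = $615,300
Costs: 40% of $615,300 = $246,120
Award plus costs: $615,300 + $246,120 = $861,420

Award: $861,420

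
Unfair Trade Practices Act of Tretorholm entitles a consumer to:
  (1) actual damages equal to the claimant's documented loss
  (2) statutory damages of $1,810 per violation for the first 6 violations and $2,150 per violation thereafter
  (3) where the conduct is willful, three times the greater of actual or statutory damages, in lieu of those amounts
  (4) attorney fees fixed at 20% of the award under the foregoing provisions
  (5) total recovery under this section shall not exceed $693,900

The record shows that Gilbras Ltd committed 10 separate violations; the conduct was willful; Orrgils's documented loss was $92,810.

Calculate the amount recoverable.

Total recovery: $334,116

First 6 violations: 6 × $1,810 = $10,860
Remaining violations: (10 − 6) × $2,150 = $8,600
Statutory damages: $10,860 + $8,600 = $19,460
Greater of actual damages ($92,810) or statutory damages ($19,460): $92,810
Trebled: 3 × $92,810 = $278,430
Attorney fees: 20% of $278,430 = $55,686
Total before cap: $278,430 + $55,686 = $334,116
Cap at $693,900: $334,116 is within the cap, no reduction.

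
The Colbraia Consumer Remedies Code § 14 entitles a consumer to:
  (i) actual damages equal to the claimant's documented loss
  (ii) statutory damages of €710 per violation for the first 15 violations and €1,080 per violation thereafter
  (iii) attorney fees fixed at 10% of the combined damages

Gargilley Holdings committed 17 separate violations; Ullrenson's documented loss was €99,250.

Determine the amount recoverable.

€123,266

First 15 violations: 15 × €710 = €10,650
Remaining violations: (17 − 15) × €1,080 = €2,160
Statutory damages: €10,650 + €2,160 = €12,810
Combined damages: €99,250 + €12,810 = €112,060
Attorney fees: 10% of €112,060 = €11,206
Total recovery: €112,060 + €11,206 = €123,266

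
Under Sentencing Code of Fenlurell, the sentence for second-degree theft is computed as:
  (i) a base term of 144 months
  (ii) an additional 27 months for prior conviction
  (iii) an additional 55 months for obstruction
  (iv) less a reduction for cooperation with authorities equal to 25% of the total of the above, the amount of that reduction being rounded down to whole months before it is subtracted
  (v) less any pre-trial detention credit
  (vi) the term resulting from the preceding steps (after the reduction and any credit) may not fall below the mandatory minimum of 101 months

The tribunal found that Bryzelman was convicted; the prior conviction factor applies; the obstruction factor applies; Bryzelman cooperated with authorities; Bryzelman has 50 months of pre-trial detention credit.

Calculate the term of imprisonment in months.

120 months

Prior conviction enhancement: +27 months
Obstruction enhancement: +55 months
Adjusted term: 144 months + 27 months + 55 months = 226 months
Cooperation with authorities reduction: 25% of 226 months = 56 months (rounded down)
After reduction: 226 − 56 = 170 months
Less pre-trial detention credit: 170 months − 50 months = 120 months
Minimum 101 months: 120 months meets the minimum, no increase.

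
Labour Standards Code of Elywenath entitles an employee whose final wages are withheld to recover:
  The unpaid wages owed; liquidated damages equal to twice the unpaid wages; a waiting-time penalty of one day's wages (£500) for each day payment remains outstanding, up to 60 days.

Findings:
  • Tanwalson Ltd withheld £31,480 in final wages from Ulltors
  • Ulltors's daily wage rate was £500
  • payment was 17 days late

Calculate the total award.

Total award: £102,940

Doubled: 2 × £31,480 = £62,960
Penalty days: min(17, 60) = 17
Waiting-time penalty: 17 × £500 = £8,500
Total award: £31,480 + £62,960 + £8,500 = £102,940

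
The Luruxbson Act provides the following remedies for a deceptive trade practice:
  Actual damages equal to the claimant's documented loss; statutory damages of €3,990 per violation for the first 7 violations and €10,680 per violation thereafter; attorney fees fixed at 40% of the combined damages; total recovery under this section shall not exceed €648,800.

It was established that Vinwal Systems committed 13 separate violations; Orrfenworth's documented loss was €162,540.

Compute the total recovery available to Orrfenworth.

First 7 violations: 7 × €3,990 = €27,930
Remaining violations: (13 − 7) × €10,680 = €64,080
Statutory damages: €27,930 + €64,080 = €92,010
Combined damages: €162,540 + €92,010 = €254,550
Attorney fees: 40% of €254,550 = €101,820
Total before cap: €254,550 + €101,820 = €356,370
Cap at €648,800: €356,370 is within the cap, no reduction.

€356,370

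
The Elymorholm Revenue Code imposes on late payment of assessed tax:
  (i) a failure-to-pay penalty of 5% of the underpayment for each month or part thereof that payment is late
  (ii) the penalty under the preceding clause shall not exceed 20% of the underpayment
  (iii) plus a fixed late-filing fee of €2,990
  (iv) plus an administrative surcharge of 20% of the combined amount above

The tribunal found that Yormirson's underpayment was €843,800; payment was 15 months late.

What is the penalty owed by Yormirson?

€206,100

Accrued rate: 5% × 15 = 75%, capped at 20% → 20%
Failure-to-pay penalty: 20% of €843,800 = €168,760
Penalty before surcharge: €168,760 + €2,990 = €171,750
Administrative surcharge: 20% of €171,750 = €34,350
Total penalty: €171,750 + €34,350 = €206,100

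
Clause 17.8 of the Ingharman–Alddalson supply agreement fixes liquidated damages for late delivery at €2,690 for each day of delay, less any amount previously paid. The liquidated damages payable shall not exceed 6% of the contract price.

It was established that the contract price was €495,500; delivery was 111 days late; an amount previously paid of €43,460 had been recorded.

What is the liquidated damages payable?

€29,730

Per-day damages: 111 × €2,690 = €298,590
Less amount previously paid: €298,590 − €43,460 = €255,130
Cap: 6% of €495,500 = €29,730
Cap at €29,730: €255,130 exceeds the cap → €29,730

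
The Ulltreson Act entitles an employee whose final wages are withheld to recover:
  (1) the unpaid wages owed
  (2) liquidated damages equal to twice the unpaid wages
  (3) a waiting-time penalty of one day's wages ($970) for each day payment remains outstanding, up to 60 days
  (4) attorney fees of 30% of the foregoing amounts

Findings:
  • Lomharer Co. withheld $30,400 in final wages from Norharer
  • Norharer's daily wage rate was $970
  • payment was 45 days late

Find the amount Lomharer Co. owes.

Doubled: 2 × $30,400 = $60,800
Penalty days: min(45, 60) = 45
Waiting-time penalty: 45 × $970 = $43,650
Subtotal: $30,400 + $60,800 + $43,650 = $134,850
Attorney fees: 30% of $134,850 = $40,455
Total award: $134,850 + $40,455 = $175,305

$175,305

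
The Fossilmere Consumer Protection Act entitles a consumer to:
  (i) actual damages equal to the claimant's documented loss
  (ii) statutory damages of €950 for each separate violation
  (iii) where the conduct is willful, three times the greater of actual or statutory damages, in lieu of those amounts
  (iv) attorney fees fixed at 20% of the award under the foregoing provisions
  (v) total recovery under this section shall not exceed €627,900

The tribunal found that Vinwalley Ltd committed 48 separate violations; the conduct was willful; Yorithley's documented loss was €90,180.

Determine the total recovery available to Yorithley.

Statutory damages: 48 × €950 = €45,600
Greater of actual damages (€90,180) or statutory damages (€45,600): €90,180
Trebled: 3 × €90,180 = €270,540
Attorney fees: 20% of €270,540 = €54,108
Total before cap: €270,540 + €54,108 = €324,648
Cap at €627,900: €324,648 is within the cap, no reduction.

€324,648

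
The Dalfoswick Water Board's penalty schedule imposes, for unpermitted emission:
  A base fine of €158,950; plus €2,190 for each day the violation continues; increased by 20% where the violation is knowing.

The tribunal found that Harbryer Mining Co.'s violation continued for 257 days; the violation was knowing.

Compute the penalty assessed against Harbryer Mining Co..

Per-day component: 257 × €2,190 = €562,830
Base plus per-day: €158,950 + €562,830 = €721,780
Enhancement: 20% of €721,780 = €144,356
Enhanced fine: €721,780 + €144,356 = €866,136

€866,136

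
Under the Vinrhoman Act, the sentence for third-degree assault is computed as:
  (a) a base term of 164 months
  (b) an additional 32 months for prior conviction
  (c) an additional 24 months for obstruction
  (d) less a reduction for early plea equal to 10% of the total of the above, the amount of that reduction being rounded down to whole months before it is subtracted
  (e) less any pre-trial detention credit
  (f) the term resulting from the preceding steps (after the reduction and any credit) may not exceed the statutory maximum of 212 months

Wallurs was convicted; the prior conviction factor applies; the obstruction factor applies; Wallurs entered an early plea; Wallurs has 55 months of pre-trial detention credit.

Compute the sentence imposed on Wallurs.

143 months

Prior conviction enhancement: +32 months
Obstruction enhancement: +24 months
Adjusted term: 164 months + 32 months + 24 months = 220 months
Early plea reduction: 10% of 220 months = 22 months (rounded down)
After reduction: 220 − 22 = 198 months
Less pre-trial detention credit: 198 months − 55 months = 143 months
Cap at 212 months: 143 months is within the cap, no reduction.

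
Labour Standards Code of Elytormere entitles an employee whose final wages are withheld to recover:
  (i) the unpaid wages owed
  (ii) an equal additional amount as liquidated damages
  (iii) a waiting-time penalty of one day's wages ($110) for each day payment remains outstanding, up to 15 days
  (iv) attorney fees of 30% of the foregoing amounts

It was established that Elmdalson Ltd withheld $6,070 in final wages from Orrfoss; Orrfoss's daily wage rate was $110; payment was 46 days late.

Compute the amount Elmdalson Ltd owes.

Total award: $17,927

Liquidated damages (equal amount): $6,070
Penalty days: min(46, 15) = 15
Waiting-time penalty: 15 × $110 = $1,650
Subtotal: $6,070 + $6,070 + $1,650 = $13,790
Attorney fees: 30% of $13,790 = $4,137
Total award: $13,790 + $4,137 = $17,927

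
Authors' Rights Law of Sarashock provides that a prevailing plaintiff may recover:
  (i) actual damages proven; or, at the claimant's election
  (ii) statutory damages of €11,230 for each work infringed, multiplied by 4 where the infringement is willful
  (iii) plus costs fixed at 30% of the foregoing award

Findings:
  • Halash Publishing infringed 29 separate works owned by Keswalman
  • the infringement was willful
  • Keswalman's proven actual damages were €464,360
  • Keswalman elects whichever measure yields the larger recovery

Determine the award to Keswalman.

€1,693,484

Statutory damages: 29 × €11,230 = €325,670
Multiplied by 4: 4 × €325,670 = €1,302,680
Greater of actual damages (€464,360) or enhanced statutory damages (€1,302,680): €1,302,680
Costs: 30% of €1,302,680 = €390,804
Award plus costs: €1,302,680 + €390,804 = €1,693,484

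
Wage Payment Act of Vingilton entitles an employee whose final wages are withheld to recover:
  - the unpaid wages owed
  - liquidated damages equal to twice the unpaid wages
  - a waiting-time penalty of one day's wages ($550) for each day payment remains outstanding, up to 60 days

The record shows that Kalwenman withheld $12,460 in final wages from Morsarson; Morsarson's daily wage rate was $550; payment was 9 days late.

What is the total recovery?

Doubled: 2 × $12,460 = $24,920
Penalty days: min(9, 60) = 9
Waiting-time penalty: 9 × $550 = $4,950
Total award: $12,460 + $24,920 + $4,950 = $42,330

Total award: $42,330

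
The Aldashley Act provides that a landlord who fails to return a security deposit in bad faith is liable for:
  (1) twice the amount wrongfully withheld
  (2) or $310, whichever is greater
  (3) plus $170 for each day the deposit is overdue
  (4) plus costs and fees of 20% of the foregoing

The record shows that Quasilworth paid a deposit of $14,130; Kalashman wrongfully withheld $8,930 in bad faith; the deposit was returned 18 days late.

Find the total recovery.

Recovery: $25,104

Doubled: 2 × $8,930 = $17,860
Minimum $310: $17,860 meets the minimum, no increase.
Late-return penalty: 18 × $170 = $3,060
Damages plus late penalty: $17,860 + $3,060 = $20,920
Costs and fees: 20% of $20,920 = $4,184
Total recovery: $20,920 + $4,184 = $25,104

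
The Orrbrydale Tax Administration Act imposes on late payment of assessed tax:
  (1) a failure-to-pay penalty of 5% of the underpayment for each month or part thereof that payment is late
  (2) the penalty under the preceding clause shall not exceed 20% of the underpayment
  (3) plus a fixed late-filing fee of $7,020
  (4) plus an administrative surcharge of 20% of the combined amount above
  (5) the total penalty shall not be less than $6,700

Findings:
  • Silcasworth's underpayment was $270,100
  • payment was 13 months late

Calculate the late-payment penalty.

$73,248

Accrued rate: 5% × 13 = 65%, capped at 20% → 20%
Failure-to-pay penalty: 20% of $270,100 = $54,020
Penalty before surcharge: $54,020 + $7,020 = $61,040
Administrative surcharge: 20% of $61,040 = $12,208
Total penalty: $61,040 + $12,208 = $73,248
Minimum $6,700: $73,248 meets the minimum, no increase.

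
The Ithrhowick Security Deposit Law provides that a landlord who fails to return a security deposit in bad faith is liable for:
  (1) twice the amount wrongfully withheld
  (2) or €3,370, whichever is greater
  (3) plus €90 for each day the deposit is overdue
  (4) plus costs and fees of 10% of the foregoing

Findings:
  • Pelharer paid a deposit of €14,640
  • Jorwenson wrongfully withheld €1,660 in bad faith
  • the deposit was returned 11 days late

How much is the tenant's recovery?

Doubled: 2 × €1,660 = €3,320
Minimum €3,370: €3,320 is below the minimum → €3,370
Late-return penalty: 11 × €90 = €990
Damages plus late penalty: €3,370 + €990 = €4,360
Costs and fees: 10% of €4,360 = €436
Total recovery: €4,360 + €436 = €4,796

€4,796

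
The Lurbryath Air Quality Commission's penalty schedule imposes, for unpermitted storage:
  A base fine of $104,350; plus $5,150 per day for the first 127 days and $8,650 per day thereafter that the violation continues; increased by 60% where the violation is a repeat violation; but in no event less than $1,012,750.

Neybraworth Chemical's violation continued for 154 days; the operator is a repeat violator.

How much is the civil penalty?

First 127 days: 127 × $5,150 = $654,050
Remaining days: (154 − 127) × $8,650 = $233,550
Per-day component: $654,050 + $233,550 = $887,600
Base plus per-day: $104,350 + $887,600 = $991,950
Enhancement: 60% of $991,950 = $595,170
Enhanced fine: $991,950 + $595,170 = $1,587,120
Minimum $1,012,750: $1,587,120 meets the minimum, no increase.

$1,587,120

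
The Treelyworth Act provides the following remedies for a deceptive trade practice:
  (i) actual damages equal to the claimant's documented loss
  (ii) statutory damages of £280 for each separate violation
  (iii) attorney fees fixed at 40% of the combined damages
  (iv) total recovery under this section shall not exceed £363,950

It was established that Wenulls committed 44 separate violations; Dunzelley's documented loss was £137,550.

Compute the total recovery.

Statutory damages: 44 × £280 = £12,320
Combined damages: £137,550 + £12,320 = £149,870
Attorney fees: 40% of £149,870 = £59,948
Total before cap: £149,870 + £59,948 = £209,818
Cap at £363,950: £209,818 is within the cap, no reduction.

£209,818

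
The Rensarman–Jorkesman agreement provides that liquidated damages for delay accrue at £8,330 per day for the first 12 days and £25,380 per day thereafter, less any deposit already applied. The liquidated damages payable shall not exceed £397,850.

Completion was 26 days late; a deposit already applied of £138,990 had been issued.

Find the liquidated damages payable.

First 12 days: 12 × £8,330 = £99,960
Remaining days: (26 − 12) × £25,380 = £355,320
Accrued per-day damages: £99,960 + £355,320 = £455,280
Less deposit already applied: £455,280 − £138,990 = £316,290
Cap at £397,850: £316,290 is within the cap, no reduction.

£316,290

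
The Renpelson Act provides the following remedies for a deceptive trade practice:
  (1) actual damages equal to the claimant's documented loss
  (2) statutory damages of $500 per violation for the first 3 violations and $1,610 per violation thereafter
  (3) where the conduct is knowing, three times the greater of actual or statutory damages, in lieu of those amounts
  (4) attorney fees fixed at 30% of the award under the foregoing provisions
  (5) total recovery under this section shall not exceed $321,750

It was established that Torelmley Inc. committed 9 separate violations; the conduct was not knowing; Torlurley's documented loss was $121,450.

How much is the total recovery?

First 3 violations: 3 × $500 = $1,500
Remaining violations: (9 − 3) × $1,610 = $9,660
Statutory damages: $1,500 + $9,660 = $11,160
Conduct not knowing: the in-lieu enhancement does not apply.
Actual plus statutory damages: $121,450 + $11,160 = $132,610
Attorney fees: 30% of $132,610 = $39,783
Total before cap: $132,610 + $39,783 = $172,393
Cap at $321,750: $172,393 is within the cap, no reduction.

$172,393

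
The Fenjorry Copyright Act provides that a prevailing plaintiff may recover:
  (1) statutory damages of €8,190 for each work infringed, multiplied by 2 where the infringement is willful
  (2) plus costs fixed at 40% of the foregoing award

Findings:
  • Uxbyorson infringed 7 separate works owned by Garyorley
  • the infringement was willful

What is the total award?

€160,524

Statutory damages: 7 × €8,190 = €57,330
Doubled: 2 × €57,330 = €114,660
Costs: 40% of €114,660 = €45,864
Award plus costs: €114,660 + €45,864 = €160,524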